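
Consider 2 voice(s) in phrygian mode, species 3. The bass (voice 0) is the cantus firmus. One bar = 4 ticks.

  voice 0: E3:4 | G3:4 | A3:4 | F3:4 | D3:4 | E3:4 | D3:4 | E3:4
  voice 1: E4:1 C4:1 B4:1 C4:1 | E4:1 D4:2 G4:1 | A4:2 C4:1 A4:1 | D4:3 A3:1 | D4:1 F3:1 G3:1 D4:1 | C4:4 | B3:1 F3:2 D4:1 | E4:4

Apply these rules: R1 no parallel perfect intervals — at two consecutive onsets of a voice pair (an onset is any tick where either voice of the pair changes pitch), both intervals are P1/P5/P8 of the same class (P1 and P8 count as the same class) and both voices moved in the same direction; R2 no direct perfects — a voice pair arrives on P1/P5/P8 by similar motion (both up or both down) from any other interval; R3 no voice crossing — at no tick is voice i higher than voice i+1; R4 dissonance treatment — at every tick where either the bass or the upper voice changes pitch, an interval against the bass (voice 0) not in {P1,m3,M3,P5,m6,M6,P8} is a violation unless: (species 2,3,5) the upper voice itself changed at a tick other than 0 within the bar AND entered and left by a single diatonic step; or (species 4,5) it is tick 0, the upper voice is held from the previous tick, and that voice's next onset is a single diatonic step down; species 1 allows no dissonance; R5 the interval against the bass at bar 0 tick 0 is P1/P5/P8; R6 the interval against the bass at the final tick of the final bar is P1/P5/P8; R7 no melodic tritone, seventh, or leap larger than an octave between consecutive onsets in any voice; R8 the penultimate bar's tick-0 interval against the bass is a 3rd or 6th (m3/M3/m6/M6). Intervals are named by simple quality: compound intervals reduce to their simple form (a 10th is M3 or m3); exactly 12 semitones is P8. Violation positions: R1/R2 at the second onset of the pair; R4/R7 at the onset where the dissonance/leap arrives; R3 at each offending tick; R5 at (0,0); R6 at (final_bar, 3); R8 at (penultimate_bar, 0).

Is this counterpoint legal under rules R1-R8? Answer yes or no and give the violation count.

No (6 violations)

bar 0: v0=E3 v1=E4 (P8)
bar 1: v0=G3 v1=E4 (M6)
bar 2: v0=A3 v1=A4 (P8)
bar 3: v0=F3 v1=D4 (M6)
bar 4: v0=D3 v1=D4 (P8)
bar 5: v0=E3 v1=C4 (m6)
bar 6: v0=D3 v1=B3 (M6)
bar 7: v0=E3 v1=E4 (P8)
  R7 @ bar0.2: C4->B4 leap 11st
  R7 @ bar0.3: B4->C4 leap 11st
  R1 @ bar2.0: G3/G4 P8 -> A3/A4 P8 similar
  R4 @ bar4.2: D3/G3 P4 untreated
  R7 @ bar6.1: B3->F3 leap 6st
  R1 @ bar7.0: D3/D4 P8 -> E3/E4 P8 similar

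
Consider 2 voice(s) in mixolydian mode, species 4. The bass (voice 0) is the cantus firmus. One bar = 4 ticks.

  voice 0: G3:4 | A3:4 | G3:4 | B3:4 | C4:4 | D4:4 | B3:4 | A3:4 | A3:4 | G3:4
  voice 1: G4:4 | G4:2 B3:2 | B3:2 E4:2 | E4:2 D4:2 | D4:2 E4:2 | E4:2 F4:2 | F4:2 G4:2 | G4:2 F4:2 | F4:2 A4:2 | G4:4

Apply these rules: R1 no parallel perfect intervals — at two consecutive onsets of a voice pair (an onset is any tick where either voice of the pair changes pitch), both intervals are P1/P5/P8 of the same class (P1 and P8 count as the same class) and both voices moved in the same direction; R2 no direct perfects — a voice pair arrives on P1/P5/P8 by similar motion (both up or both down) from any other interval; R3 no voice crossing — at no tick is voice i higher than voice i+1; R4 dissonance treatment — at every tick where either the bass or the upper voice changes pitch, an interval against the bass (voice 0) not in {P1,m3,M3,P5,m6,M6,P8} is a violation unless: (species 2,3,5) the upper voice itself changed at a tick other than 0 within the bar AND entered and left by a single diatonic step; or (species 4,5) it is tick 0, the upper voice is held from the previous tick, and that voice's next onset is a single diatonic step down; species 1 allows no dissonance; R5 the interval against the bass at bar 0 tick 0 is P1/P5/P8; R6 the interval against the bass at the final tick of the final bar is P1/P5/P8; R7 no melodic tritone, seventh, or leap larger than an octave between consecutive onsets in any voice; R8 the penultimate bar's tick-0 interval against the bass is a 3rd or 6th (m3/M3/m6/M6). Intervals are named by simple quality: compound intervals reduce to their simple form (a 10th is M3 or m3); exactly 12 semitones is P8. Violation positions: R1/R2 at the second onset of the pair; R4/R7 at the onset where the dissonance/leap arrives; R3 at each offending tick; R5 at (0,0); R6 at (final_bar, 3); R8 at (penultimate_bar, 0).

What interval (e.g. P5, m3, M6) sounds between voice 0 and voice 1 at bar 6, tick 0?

TT

voice 0=B3 voice 1=F4 -> TT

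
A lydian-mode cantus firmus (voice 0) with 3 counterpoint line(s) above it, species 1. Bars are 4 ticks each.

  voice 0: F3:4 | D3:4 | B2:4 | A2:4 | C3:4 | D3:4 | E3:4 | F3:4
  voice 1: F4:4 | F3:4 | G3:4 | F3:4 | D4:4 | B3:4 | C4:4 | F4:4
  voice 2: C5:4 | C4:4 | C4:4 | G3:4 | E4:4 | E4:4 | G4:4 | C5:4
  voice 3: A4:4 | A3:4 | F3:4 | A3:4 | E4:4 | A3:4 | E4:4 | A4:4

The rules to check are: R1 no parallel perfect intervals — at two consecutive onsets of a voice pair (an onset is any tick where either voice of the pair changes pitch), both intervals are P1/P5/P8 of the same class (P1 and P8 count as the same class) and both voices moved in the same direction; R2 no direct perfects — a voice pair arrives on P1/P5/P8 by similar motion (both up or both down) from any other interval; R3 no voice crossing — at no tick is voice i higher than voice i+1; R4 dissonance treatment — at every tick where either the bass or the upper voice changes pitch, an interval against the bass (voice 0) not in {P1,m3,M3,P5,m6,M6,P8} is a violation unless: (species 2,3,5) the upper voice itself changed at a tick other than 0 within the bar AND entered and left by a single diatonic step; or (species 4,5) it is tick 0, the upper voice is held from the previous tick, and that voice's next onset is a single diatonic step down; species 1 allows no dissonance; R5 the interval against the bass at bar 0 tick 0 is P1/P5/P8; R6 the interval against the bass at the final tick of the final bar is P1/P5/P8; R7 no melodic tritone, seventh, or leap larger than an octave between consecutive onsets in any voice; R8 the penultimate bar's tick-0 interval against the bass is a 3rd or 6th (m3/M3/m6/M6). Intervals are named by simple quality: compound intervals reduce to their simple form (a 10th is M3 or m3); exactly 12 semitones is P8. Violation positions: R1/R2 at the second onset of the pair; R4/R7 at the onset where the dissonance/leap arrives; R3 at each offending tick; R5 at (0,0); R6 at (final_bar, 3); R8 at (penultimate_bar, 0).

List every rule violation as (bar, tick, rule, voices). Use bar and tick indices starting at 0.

bar 0: v0=F3 v1=F4 v2=C5 v3=A4 downbeat M3
bar 1: v0=D3 v1=F3 v2=C4 v3=A3 downbeat P5
bar 2: v0=B2 v1=G3 v2=C4 v3=F3 downbeat TT
bar 3: v0=A2 v1=F3 v2=G3 v3=A3 downbeat P8
bar 4: v0=C3 v1=D4 v2=E4 v3=E4 downbeat M3
bar 5: v0=D3 v1=B3 v2=E4 v3=A3 downbeat P5
bar 6: v0=E3 v1=C4 v2=G4 v3=E4 downbeat P8
bar 7: v0=F3 v1=F4 v2=C5 v3=A4 downbeat M3
  -> R3 @ bar 0 tick 0 v(2, 3): C5 above A4
  -> R5 @ bar 0 tick 0 v(0, 3): opens on M3
  -> R3 @ bar 0 tick 1 v(2, 3): C5 above A4
  -> R3 @ bar 0 tick 2 v(2, 3): C5 above A4
  -> R3 @ bar 0 tick 3 v(2, 3): C5 above A4
  -> R1 @ bar 1 tick 0 v(1, 2): F4/C5 P5 -> F3/C4 P5 similar
  -> R2 @ bar 1 tick 0 v(0, 3): F3/A4 M3 -> D3/A3 P5 similar
  -> R3 @ bar 1 tick 0 v(2, 3): C4 above A3
  -> R4 @ bar 1 tick 0 v(0, 2): D3/C4 m7 untreated
  -> R3 @ bar 1 tick 1 v(2, 3): C4 above A3
  -> R3 @ bar 1 tick 2 v(2, 3): C4 above A3
  -> R3 @ bar 1 tick 3 v(2, 3): C4 above A3
  -> R3 @ bar 2 tick 0 v(2, 3): C4 above F3
  -> R4 @ bar 2 tick 0 v(0, 2): B2/C4 m2 untreated
  -> R4 @ bar 2 tick 0 v(0, 3): B2/F3 TT untreated
  -> R3 @ bar 2 tick 1 v(2, 3): C4 above F3
  -> R3 @ bar 2 tick 2 v(2, 3): C4 above F3
  -> R3 @ bar 2 tick 3 v(2, 3): C4 above F3
  -> R4 @ bar 3 tick 0 v(0, 2): A2/G3 m7 untreated
  -> R2 @ bar 4 tick 0 v(2, 3): G3/A3 M2 -> E4/E4 P1 similar
  -> R4 @ bar 4 tick 0 v(0, 1): C3/D4 M2 untreated
  -> R3 @ bar 5 tick 0 v(2, 3): E4 above A3
  -> R4 @ bar 5 tick 0 v(0, 2): D3/E4 M2 untreated
  -> R3 @ bar 5 tick 1 v(2, 3): E4 above A3
  -> R3 @ bar 5 tick 2 v(2, 3): E4 above A3
  -> R3 @ bar 5 tick 3 v(2, 3): E4 above A3
  -> R2 @ bar 6 tick 0 v(0, 3): D3/A3 P5 -> E3/E4 P8 similar
  -> R2 @ bar 6 tick 0 v(1, 2): B3/E4 P4 -> C4/G4 P5 similar
  -> R3 @ bar 6 tick 0 v(2, 3): G4 above E4
  -> R8 @ bar 6 tick 0 v(0, 3): penult P8 not 3rd/6th
  -> R3 @ bar 6 tick 1 v(2, 3): G4 above E4
  -> R3 @ bar 6 tick 2 v(2, 3): G4 above E4
  -> R3 @ bar 6 tick 3 v(2, 3): G4 above E4
  -> R1 @ bar 7 tick 0 v(1, 2): C4/G4 P5 -> F4/C5 P5 similar
  -> R2 @ bar 7 tick 0 v(0, 1): E3/C4 m6 -> F3/F4 P8 similar
  -> R2 @ bar 7 tick 0 v(0, 2): E3/G4 m3 -> F3/C5 P5 similar
  -> R3 @ bar 7 tick 0 v(2, 3): C5 above A4
  -> R3 @ bar 7 tick 1 v(2, 3): C5 above A4
  -> R3 @ bar 7 tick 2 v(2, 3): C5 above A4
  -> R3 @ bar 7 tick 3 v(2, 3): C5 above A4
  -> R6 @ bar 7 tick 3 v(0, 3): closes on M3

(0, 0, R3, (2, 3))
(0, 0, R5, (0, 3))
(0, 1, R3, (2, 3))
(0, 2, R3, (2, 3))
(0, 3, R3, (2, 3))
(1, 0, R1, (1, 2))
(1, 0, R2, (0, 3))
(1, 0, R3, (2, 3))
(1, 0, R4, (0, 2))
(1, 1, R3, (2, 3))
(1, 2, R3, (2, 3))
(1, 3, R3, (2, 3))
(2, 0, R3, (2, 3))
(2, 0, R4, (0, 2))
(2, 0, R4, (0, 3))
(2, 1, R3, (2, 3))
(2, 2, R3, (2, 3))
(2, 3, R3, (2, 3))
(3, 0, R4, (0, 2))
(4, 0, R2, (2, 3))
(4, 0, R4, (0, 1))
(5, 0, R3, (2, 3))
(5, 0, R4, (0, 2))
(5, 1, R3, (2, 3))
(5, 2, R3, (2, 3))
(5, 3, R3, (2, 3))
(6, 0, R2, (0, 3))
(6, 0, R2, (1, 2))
(6, 0, R3, (2, 3))
(6, 0, R8, (0, 3))
(6, 1, R3, (2, 3))
(6, 2, R3, (2, 3))
(6, 3, R3, (2, 3))
(7, 0, R1, (1, 2))
(7, 0, R2, (0, 1))
(7, 0, R2, (0, 2))
(7, 0, R3, (2, 3))
(7, 1, R3, (2, 3))
(7, 2, R3, (2, 3))
(7, 3, R3, (2, 3))
(7, 3, R6, (0, 3))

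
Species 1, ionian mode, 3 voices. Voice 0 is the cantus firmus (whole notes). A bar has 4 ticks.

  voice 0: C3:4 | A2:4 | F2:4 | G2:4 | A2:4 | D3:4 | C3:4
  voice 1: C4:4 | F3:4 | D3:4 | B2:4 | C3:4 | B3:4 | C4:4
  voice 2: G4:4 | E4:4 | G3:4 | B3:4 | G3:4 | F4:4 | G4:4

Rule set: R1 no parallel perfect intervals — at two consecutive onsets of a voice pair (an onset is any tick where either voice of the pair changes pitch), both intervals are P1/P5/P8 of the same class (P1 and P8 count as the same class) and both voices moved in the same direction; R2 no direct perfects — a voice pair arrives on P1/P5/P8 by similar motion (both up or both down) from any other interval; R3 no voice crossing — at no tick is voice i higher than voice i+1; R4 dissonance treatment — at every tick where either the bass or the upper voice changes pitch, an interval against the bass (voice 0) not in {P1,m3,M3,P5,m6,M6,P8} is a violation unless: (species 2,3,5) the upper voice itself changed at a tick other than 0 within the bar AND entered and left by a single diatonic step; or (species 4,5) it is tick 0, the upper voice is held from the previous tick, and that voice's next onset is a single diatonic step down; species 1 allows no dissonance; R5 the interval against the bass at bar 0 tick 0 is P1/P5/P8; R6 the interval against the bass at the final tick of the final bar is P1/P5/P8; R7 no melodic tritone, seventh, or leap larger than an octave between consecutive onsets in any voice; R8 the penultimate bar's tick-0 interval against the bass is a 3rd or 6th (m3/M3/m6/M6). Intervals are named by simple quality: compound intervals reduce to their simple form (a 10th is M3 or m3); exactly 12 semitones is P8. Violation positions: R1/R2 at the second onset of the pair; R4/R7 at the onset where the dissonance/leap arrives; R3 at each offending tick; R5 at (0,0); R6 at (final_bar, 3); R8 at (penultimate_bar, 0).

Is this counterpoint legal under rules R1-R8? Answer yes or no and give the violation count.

bar 0: v0=C3 v1=C4 v2=G4 (P5)
bar 1: v0=A2 v1=F3 v2=E4 (P5)
bar 2: v0=F2 v1=D3 v2=G3 (M2)
bar 3: v0=G2 v1=B2 v2=B3 (M3)
bar 4: v0=A2 v1=C3 v2=G3 (m7)
bar 5: v0=D3 v1=B3 v2=F4 (m3)
bar 6: v0=C3 v1=C4 v2=G4 (P5)
  R1 @ bar1.0: C3/G4 P5 -> A2/E4 P5 similar
  R4 @ bar2.0: F2/G3 M2 untreated
  R4 @ bar4.0: A2/G3 m7 untreated
  R7 @ bar5.0: C3->B3 leap 11st
  R7 @ bar5.0: G3->F4 leap 10st
  R2 @ bar6.0: B3/F4 TT -> C4/G4 P5 similar

No (6 violations)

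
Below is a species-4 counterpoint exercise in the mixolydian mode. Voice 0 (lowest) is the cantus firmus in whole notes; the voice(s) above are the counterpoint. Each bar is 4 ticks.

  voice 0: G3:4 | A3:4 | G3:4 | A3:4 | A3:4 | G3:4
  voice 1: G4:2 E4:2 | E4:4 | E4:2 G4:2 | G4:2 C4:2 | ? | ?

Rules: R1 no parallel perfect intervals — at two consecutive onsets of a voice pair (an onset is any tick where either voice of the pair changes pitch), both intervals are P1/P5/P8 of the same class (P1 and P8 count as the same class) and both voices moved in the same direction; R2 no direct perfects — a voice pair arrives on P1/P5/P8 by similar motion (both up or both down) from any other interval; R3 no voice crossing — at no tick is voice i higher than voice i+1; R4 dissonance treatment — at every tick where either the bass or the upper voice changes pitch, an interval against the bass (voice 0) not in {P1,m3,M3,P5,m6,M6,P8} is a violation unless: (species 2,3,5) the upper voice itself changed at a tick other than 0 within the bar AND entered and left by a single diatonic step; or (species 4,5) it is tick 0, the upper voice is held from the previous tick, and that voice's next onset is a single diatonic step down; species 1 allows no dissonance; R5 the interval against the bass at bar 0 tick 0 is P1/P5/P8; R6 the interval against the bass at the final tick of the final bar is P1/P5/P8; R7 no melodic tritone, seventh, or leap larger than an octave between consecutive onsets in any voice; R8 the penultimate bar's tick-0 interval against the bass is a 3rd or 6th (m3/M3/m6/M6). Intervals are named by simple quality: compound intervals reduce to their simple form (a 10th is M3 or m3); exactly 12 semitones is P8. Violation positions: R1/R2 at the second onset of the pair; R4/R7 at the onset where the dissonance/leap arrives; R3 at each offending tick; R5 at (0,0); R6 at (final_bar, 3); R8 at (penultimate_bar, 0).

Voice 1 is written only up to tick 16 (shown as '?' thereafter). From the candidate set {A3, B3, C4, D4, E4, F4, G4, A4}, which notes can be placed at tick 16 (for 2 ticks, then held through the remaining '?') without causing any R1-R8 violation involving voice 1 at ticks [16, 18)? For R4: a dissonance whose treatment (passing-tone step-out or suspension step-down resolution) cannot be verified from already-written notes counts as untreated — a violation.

A3: violates R8
B3: violates R4,R8
C4: legal
D4: violates R4,R8
E4: violates R8
F4: legal
G4: violates R4,R8
A4: violates R8

{C4, F4}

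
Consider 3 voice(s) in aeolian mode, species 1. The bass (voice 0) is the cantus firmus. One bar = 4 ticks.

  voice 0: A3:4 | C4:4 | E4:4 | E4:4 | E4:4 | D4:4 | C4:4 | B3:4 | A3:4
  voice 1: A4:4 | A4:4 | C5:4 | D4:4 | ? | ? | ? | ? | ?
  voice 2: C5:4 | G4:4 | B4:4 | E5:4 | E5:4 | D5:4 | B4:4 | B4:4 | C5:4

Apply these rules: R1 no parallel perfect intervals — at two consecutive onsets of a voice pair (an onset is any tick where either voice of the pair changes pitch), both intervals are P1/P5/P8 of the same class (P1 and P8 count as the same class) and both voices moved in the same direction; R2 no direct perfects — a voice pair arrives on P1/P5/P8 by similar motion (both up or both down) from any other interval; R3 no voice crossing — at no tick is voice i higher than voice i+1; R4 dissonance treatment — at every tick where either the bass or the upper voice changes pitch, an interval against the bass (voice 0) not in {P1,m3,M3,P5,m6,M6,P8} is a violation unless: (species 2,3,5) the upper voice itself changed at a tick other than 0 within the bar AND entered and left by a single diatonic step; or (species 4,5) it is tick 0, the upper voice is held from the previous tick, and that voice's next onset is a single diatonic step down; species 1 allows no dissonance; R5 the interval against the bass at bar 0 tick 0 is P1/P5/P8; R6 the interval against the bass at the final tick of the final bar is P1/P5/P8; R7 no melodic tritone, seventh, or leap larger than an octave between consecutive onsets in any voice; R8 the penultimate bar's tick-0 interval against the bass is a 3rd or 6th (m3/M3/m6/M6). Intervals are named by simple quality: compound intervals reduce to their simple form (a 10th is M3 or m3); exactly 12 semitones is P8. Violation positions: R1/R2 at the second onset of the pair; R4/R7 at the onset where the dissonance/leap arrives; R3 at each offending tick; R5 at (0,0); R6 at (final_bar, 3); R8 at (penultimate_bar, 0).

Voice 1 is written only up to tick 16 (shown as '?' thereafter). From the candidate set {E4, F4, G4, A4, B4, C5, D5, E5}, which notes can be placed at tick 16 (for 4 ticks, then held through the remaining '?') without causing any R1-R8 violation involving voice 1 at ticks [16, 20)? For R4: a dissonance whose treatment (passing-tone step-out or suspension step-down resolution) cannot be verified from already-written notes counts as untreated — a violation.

{B4, E4, G4}

E4: legal
F4: violates R4
G4: legal
A4: violates R4
B4: legal
C5: violates R7
D5: violates R4
E5: violates R7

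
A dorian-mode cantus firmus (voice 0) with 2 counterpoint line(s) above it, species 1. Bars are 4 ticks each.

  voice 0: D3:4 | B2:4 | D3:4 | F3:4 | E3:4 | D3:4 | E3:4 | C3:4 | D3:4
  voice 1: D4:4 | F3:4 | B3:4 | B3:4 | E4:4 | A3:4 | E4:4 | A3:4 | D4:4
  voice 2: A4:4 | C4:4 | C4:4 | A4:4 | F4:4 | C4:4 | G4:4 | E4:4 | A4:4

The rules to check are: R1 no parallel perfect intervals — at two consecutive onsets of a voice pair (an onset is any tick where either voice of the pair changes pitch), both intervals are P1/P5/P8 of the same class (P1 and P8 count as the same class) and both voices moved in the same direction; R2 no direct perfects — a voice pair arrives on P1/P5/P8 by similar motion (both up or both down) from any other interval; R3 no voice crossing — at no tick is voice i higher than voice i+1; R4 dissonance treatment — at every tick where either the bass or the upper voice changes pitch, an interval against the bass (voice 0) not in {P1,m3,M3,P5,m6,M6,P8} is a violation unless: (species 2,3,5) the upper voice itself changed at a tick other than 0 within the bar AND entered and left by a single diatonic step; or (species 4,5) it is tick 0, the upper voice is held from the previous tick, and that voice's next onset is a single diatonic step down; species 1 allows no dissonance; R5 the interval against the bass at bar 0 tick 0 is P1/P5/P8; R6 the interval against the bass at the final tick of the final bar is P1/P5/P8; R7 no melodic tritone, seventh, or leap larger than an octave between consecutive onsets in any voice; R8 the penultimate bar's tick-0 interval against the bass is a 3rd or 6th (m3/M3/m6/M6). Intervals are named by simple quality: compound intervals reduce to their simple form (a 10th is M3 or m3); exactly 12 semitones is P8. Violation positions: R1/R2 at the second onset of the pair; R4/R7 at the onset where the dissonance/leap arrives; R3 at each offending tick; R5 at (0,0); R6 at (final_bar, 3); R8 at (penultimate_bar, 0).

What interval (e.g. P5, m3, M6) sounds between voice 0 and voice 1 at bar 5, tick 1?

voice 0=D3 voice 1=A3 -> P5

P5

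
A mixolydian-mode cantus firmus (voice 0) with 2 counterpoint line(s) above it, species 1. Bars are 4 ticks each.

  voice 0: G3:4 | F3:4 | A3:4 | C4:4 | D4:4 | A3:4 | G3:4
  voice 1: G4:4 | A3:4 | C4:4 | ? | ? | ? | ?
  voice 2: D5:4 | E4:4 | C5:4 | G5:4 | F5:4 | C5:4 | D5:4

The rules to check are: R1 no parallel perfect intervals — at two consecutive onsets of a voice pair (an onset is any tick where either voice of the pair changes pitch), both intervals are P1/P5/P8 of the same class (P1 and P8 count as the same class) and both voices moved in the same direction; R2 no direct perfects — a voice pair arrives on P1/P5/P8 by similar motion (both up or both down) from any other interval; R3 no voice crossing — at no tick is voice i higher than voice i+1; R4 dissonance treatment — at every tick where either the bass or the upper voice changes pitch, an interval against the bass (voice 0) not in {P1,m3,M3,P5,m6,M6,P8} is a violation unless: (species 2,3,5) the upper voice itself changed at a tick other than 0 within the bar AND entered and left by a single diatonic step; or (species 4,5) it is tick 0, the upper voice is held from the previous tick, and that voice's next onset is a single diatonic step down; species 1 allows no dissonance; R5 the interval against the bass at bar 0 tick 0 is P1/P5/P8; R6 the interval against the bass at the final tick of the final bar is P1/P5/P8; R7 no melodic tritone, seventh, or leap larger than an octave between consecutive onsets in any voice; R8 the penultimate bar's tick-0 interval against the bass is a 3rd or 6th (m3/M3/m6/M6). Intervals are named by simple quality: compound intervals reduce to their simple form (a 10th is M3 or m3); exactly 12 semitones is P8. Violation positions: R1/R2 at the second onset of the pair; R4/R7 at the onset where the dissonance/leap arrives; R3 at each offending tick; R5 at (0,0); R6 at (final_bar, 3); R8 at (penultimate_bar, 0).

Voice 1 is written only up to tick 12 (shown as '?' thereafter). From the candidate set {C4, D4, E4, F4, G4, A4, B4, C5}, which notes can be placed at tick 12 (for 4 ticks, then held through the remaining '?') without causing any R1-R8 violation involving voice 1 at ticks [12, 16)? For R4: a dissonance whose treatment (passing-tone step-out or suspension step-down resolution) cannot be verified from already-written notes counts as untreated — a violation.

C4: legal
D4: violates R4
E4: legal
F4: violates R4
G4: violates R1,R2
A4: legal
B4: violates R4,R7
C5: violates R2

{A4, C4, E4}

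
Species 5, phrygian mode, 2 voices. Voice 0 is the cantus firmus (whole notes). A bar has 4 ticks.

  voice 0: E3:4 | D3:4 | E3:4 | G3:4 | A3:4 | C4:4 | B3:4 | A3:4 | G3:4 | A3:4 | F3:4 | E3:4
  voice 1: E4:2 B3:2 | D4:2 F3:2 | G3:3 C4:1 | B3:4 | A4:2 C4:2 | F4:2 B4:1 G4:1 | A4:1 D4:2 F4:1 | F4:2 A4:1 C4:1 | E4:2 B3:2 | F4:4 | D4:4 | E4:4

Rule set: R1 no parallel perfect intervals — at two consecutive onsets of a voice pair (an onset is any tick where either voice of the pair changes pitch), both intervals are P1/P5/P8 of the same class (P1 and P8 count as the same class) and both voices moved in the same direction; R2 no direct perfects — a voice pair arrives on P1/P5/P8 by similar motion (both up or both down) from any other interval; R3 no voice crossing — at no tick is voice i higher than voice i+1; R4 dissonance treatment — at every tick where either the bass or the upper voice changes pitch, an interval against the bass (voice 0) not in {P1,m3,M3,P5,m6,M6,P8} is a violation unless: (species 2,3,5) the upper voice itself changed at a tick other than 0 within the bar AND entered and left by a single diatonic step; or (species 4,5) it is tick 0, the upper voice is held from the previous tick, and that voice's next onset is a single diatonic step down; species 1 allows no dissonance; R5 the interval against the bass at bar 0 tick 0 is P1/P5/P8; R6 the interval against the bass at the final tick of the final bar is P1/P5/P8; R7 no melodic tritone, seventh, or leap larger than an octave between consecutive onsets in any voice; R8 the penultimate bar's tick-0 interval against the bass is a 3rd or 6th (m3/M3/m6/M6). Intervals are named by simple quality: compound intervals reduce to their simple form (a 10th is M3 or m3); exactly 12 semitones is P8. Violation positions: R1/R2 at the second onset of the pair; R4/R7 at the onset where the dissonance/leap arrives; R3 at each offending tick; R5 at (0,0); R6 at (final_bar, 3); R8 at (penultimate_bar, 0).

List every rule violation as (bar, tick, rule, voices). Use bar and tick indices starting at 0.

(4, 0, R2, (0, 1))
(4, 0, R7, (1,))
(5, 0, R4, (0, 1))
(5, 2, R4, (0, 1))
(5, 2, R7, (1,))
(6, 0, R4, (0, 1))
(6, 3, R4, (0, 1))
(9, 0, R7, (1,))

bar 0: v0=E3 v1=E4 downbeat P8
bar 1: v0=D3 v1=D4 downbeat P8
bar 2: v0=E3 v1=G3 downbeat m3
bar 3: v0=G3 v1=B3 downbeat M3
bar 4: v0=A3 v1=A4 downbeat P8
bar 5: v0=C4 v1=F4 downbeat P4
bar 6: v0=B3 v1=A4 downbeat m7
bar 7: v0=A3 v1=F4 downbeat m6
bar 8: v0=G3 v1=E4 downbeat M6
bar 9: v0=A3 v1=F4 downbeat m6
bar 10: v0=F3 v1=D4 downbeat M6
bar 11: v0=E3 v1=E4 downbeat P8
  -> R2 @ bar 4 tick 0 v(0, 1): G3/B3 M3 -> A3/A4 P8 similar
  -> R7 @ bar 4 tick 0 v(1,): B3->A4 leap 10st
  -> R4 @ bar 5 tick 0 v(0, 1): C4/F4 P4 untreated
  -> R4 @ bar 5 tick 2 v(0, 1): C4/B4 M7 untreated
  -> R7 @ bar 5 tick 2 v(1,): F4->B4 leap 6st
  -> R4 @ bar 6 tick 0 v(0, 1): B3/A4 m7 untreated
  -> R4 @ bar 6 tick 3 v(0, 1): B3/F4 TT untreated
  -> R7 @ bar 9 tick 0 v(1,): B3->F4 leap 6st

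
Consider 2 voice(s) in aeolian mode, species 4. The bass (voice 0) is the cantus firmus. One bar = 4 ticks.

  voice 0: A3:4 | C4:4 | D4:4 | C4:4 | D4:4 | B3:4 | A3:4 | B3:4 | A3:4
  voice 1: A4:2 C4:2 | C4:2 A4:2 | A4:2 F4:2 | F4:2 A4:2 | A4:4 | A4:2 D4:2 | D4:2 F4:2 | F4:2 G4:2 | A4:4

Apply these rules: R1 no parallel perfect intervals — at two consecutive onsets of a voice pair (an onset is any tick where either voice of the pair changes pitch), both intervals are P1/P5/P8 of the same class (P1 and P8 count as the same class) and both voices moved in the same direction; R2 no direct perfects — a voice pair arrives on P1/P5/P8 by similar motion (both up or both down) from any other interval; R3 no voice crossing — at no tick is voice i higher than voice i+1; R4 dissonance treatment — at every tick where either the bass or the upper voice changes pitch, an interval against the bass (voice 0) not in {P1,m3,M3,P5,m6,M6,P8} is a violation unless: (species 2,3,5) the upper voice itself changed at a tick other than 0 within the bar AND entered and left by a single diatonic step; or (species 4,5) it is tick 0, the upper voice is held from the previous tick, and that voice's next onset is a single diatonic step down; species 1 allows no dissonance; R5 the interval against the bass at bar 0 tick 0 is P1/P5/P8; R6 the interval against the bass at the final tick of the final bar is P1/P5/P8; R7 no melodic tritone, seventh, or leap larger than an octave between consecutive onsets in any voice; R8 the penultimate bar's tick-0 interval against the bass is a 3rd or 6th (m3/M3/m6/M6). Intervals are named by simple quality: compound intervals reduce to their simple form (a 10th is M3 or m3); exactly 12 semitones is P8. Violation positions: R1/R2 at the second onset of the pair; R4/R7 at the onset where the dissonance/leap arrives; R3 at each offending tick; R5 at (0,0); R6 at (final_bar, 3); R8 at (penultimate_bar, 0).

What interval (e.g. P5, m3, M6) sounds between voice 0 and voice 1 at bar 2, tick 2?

m3

voice 0=D4 voice 1=F4 -> m3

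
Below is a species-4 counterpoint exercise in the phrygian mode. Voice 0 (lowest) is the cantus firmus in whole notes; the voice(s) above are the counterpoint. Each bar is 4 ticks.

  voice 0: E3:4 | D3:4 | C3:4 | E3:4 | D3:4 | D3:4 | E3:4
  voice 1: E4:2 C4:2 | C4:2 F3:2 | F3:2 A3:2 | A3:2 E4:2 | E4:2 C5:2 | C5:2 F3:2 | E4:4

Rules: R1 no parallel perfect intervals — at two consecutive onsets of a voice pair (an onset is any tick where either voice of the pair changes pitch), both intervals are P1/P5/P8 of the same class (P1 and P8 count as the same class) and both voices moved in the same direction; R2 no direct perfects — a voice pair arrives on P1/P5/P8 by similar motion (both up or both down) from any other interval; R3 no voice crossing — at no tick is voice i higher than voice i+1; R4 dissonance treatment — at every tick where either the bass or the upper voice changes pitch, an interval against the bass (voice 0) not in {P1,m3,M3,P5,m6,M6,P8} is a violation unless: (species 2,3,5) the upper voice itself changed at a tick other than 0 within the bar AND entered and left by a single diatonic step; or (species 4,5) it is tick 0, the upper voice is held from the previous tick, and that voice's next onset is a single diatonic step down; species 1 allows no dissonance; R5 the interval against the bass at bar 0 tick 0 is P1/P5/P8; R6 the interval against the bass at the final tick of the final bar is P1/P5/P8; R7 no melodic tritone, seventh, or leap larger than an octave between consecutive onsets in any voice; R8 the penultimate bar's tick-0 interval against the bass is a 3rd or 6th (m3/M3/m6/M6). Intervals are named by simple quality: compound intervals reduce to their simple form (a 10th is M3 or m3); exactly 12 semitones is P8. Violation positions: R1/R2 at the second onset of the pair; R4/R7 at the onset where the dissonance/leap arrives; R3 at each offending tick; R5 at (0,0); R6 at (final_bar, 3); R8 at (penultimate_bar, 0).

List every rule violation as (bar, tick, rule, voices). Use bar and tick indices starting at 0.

(1, 0, R4, (0, 1))
(2, 0, R4, (0, 1))
(3, 0, R4, (0, 1))
(4, 0, R4, (0, 1))
(4, 2, R4, (0, 1))
(5, 0, R8, (0, 1))
(5, 2, R7, (1,))
(6, 0, R2, (0, 1))
(6, 0, R7, (1,))

bar 0: v0=E3 v1=E4 downbeat P8
bar 1: v0=D3 v1=C4 downbeat m7
bar 2: v0=C3 v1=F3 downbeat P4
bar 3: v0=E3 v1=A3 downbeat P4
bar 4: v0=D3 v1=E4 downbeat M2
bar 5: v0=D3 v1=C5 downbeat m7
bar 6: v0=E3 v1=E4 downbeat P8
  -> R4 @ bar 1 tick 0 v(0, 1): D3/C4 m7 untreated
  -> R4 @ bar 2 tick 0 v(0, 1): C3/F3 P4 untreated
  -> R4 @ bar 3 tick 0 v(0, 1): E3/A3 P4 untreated
  -> R4 @ bar 4 tick 0 v(0, 1): D3/E4 M2 untreated
  -> R4 @ bar 4 tick 2 v(0, 1): D3/C5 m7 untreated
  -> R8 @ bar 5 tick 0 v(0, 1): penult m7 not 3rd/6th
  -> R7 @ bar 5 tick 2 v(1,): C5->F3 leap 19st
  -> R2 @ bar 6 tick 0 v(0, 1): D3/F3 m3 -> E3/E4 P8 similar
  -> R7 @ bar 6 tick 0 v(1,): F3->E4 leap 11st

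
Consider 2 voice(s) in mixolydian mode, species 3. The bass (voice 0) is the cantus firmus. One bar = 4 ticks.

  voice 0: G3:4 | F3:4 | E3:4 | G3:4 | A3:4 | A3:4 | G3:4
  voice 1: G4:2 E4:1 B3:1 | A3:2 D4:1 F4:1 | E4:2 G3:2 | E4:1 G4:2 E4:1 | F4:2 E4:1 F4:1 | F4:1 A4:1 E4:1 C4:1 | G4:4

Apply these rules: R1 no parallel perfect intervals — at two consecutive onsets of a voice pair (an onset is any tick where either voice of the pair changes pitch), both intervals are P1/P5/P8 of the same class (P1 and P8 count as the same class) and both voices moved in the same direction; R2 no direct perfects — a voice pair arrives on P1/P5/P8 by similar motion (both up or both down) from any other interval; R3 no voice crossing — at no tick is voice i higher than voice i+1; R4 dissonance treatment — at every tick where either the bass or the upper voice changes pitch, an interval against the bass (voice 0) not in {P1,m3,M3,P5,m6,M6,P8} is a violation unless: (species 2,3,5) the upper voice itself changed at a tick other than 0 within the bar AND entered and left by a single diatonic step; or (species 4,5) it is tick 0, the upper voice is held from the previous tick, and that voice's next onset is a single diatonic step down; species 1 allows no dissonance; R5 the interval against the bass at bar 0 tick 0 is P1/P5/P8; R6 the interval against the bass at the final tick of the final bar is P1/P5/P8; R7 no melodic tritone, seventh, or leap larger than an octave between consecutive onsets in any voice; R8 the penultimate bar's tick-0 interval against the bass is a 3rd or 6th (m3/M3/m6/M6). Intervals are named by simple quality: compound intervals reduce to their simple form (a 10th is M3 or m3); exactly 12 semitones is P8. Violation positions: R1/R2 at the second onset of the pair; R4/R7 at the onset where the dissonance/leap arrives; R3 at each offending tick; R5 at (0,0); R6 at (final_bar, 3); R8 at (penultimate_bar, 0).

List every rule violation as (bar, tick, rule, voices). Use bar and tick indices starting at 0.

bar 0: v0=G3 v1=G4 downbeat P8
bar 1: v0=F3 v1=A3 downbeat M3
bar 2: v0=E3 v1=E4 downbeat P8
bar 3: v0=G3 v1=E4 downbeat M6
bar 4: v0=A3 v1=F4 downbeat m6
bar 5: v0=A3 v1=F4 downbeat m6
bar 6: v0=G3 v1=G4 downbeat P8
  -> R1 @ bar 2 tick 0 v(0, 1): F3/F4 P8 -> E3/E4 P8 similar

(2, 0, R1, (0, 1))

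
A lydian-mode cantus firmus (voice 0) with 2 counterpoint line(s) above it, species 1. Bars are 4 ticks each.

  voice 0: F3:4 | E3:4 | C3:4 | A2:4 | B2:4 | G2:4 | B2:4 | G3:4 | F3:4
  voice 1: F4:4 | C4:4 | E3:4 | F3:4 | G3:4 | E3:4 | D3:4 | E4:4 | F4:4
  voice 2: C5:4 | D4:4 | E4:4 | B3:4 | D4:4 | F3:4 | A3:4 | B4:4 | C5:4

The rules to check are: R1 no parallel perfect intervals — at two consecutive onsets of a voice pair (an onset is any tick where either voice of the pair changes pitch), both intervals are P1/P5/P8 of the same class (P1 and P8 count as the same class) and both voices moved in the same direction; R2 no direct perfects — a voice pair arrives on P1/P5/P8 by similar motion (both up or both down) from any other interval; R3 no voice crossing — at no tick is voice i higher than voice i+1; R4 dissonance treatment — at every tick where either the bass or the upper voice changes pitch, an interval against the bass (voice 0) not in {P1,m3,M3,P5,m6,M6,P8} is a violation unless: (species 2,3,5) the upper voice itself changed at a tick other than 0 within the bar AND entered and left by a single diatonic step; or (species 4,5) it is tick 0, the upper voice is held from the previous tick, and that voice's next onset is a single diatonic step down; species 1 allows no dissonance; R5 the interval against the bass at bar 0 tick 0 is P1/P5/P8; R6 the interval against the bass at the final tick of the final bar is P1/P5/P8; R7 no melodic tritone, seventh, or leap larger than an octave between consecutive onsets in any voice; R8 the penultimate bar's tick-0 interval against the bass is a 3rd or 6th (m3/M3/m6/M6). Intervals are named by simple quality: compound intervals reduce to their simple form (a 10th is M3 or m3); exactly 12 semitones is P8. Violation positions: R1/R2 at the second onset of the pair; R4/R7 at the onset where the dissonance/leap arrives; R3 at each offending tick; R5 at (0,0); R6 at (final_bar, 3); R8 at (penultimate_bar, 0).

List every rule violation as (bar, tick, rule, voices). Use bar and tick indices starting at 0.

bar 0: v0=F3 v1=F4 v2=C5 downbeat P5
bar 1: v0=E3 v1=C4 v2=D4 downbeat m7
bar 2: v0=C3 v1=E3 v2=E4 downbeat M3
bar 3: v0=A2 v1=F3 v2=B3 downbeat M2
bar 4: v0=B2 v1=G3 v2=D4 downbeat m3
bar 5: v0=G2 v1=E3 v2=F3 downbeat m7
bar 6: v0=B2 v1=D3 v2=A3 downbeat m7
bar 7: v0=G3 v1=E4 v2=B4 downbeat M3
bar 8: v0=F3 v1=F4 v2=C5 downbeat P5
  -> R4 @ bar 1 tick 0 v(0, 2): E3/D4 m7 untreated
  -> R7 @ bar 1 tick 0 v(2,): C5->D4 leap 10st
  -> R4 @ bar 3 tick 0 v(0, 2): A2/B3 M2 untreated
  -> R2 @ bar 4 tick 0 v(1, 2): F3/B3 TT -> G3/D4 P5 similar
  -> R4 @ bar 5 tick 0 v(0, 2): G2/F3 m7 untreated
  -> R4 @ bar 6 tick 0 v(0, 2): B2/A3 m7 untreated
  -> R1 @ bar 7 tick 0 v(1, 2): D3/A3 P5 -> E4/B4 P5 similar
  -> R7 @ bar 7 tick 0 v(1,): D3->E4 leap 14st
  -> R7 @ bar 7 tick 0 v(2,): A3->B4 leap 14st
  -> R1 @ bar 8 tick 0 v(1, 2): E4/B4 P5 -> F4/C5 P5 similar

(1, 0, R4, (0, 2))
(1, 0, R7, (2,))
(3, 0, R4, (0, 2))
(4, 0, R2, (1, 2))
(5, 0, R4, (0, 2))
(6, 0, R4, (0, 2))
(7, 0, R1, (1, 2))
(7, 0, R7, (1,))
(7, 0, R7, (2,))
(8, 0, R1, (1, 2))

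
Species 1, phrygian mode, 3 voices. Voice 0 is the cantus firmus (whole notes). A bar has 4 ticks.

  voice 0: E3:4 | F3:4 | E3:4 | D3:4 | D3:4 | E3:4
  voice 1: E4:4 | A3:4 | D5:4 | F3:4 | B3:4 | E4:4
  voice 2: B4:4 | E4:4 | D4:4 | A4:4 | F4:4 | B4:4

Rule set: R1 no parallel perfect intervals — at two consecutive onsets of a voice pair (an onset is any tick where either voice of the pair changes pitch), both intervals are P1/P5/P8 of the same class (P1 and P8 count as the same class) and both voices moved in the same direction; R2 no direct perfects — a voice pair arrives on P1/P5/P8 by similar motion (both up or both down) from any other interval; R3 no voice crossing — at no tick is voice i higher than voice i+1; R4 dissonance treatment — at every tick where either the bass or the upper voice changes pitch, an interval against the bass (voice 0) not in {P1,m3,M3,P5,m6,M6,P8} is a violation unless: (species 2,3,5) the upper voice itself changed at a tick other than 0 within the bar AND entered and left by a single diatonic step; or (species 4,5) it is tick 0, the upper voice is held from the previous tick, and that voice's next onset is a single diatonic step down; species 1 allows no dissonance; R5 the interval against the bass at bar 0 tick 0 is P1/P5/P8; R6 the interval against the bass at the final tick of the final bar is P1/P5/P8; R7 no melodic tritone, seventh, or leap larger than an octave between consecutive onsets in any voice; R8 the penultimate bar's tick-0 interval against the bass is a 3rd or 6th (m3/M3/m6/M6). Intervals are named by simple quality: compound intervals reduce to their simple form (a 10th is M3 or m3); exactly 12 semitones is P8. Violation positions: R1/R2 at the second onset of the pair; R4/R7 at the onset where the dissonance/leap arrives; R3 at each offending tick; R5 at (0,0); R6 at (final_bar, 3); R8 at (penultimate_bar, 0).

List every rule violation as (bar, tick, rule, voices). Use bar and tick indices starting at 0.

(1, 0, R1, (1, 2))
(1, 0, R4, (0, 2))
(2, 0, R3, (1, 2))
(2, 0, R4, (0, 1))
(2, 0, R4, (0, 2))
(2, 0, R7, (1,))
(2, 1, R3, (1, 2))
(2, 2, R3, (1, 2))
(2, 3, R3, (1, 2))
(3, 0, R7, (1,))
(4, 0, R7, (1,))
(5, 0, R2, (0, 1))
(5, 0, R2, (0, 2))
(5, 0, R2, (1, 2))
(5, 0, R7, (2,))

bar 0: v0=E3 v1=E4 v2=B4 downbeat P5
bar 1: v0=F3 v1=A3 v2=E4 downbeat M7
bar 2: v0=E3 v1=D5 v2=D4 downbeat m7
bar 3: v0=D3 v1=F3 v2=A4 downbeat P5
bar 4: v0=D3 v1=B3 v2=F4 downbeat m3
bar 5: v0=E3 v1=E4 v2=B4 downbeat P5
  -> R1 @ bar 1 tick 0 v(1, 2): E4/B4 P5 -> A3/E4 P5 similar
  -> R4 @ bar 1 tick 0 v(0, 2): F3/E4 M7 untreated
  -> R3 @ bar 2 tick 0 v(1, 2): D5 above D4
  -> R4 @ bar 2 tick 0 v(0, 1): E3/D5 m7 untreated
  -> R4 @ bar 2 tick 0 v(0, 2): E3/D4 m7 untreated
  -> R7 @ bar 2 tick 0 v(1,): A3->D5 leap 17st
  -> R3 @ bar 2 tick 1 v(1, 2): D5 above D4
  -> R3 @ bar 2 tick 2 v(1, 2): D5 above D4
  -> R3 @ bar 2 tick 3 v(1, 2): D5 above D4
  -> R7 @ bar 3 tick 0 v(1,): D5->F3 leap 21st
  -> R7 @ bar 4 tick 0 v(1,): F3->B3 leap 6st
  -> R2 @ bar 5 tick 0 v(0, 1): D3/B3 M6 -> E3/E4 P8 similar
  -> R2 @ bar 5 tick 0 v(0, 2): D3/F4 m3 -> E3/B4 P5 similar
  -> R2 @ bar 5 tick 0 v(1, 2): B3/F4 TT -> E4/B4 P5 similar
  -> R7 @ bar 5 tick 0 v(2,): F4->B4 leap 6st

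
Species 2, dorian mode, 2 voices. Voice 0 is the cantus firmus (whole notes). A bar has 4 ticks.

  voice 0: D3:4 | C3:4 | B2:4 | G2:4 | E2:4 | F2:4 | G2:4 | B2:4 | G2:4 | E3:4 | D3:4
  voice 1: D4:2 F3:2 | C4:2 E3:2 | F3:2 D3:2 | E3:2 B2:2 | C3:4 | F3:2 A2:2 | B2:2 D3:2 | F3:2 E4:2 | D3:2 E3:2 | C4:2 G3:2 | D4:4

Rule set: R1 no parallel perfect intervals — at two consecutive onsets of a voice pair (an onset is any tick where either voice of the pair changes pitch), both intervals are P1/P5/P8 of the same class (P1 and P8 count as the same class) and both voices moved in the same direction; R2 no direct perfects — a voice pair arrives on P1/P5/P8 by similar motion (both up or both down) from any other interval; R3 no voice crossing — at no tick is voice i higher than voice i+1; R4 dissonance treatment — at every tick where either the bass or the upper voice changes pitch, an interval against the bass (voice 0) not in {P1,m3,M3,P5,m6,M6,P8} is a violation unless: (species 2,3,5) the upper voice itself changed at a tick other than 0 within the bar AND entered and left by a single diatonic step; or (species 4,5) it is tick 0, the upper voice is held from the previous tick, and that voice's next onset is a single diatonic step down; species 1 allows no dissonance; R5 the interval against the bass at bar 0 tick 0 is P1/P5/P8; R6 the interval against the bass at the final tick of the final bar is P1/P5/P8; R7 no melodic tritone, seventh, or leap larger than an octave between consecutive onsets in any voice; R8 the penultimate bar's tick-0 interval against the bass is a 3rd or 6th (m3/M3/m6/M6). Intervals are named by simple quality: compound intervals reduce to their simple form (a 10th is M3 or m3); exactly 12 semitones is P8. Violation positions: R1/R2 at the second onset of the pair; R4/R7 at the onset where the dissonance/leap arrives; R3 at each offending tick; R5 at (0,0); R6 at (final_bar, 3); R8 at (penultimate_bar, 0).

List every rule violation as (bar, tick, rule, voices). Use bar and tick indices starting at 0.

bar 0: v0=D3 v1=D4 downbeat P8
bar 1: v0=C3 v1=C4 downbeat P8
bar 2: v0=B2 v1=F3 downbeat TT
bar 3: v0=G2 v1=E3 downbeat M6
bar 4: v0=E2 v1=C3 downbeat m6
bar 5: v0=F2 v1=F3 downbeat P8
bar 6: v0=G2 v1=B2 downbeat M3
bar 7: v0=B2 v1=F3 downbeat TT
bar 8: v0=G2 v1=D3 downbeat P5
bar 9: v0=E3 v1=C4 downbeat m6
bar 10: v0=D3 v1=D4 downbeat P8
  -> R4 @ bar 2 tick 0 v(0, 1): B2/F3 TT untreated
  -> R2 @ bar 5 tick 0 v(0, 1): E2/C3 m6 -> F2/F3 P8 similar
  -> R4 @ bar 7 tick 0 v(0, 1): B2/F3 TT untreated
  -> R4 @ bar 7 tick 2 v(0, 1): B2/E4 P4 untreated
  -> R7 @ bar 7 tick 2 v(1,): F3->E4 leap 11st
  -> R2 @ bar 8 tick 0 v(0, 1): B2/E4 P4 -> G2/D3 P5 similar
  -> R7 @ bar 8 tick 0 v(1,): E4->D3 leap 14st

(2, 0, R4, (0, 1))
(5, 0, R2, (0, 1))
(7, 0, R4, (0, 1))
(7, 2, R4, (0, 1))
(7, 2, R7, (1,))
(8, 0, R2, (0, 1))
(8, 0, R7, (1,))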